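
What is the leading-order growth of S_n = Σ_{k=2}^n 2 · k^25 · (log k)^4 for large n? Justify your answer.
S_n ~ n^26 · (log n)^4 / 13

By integral comparison, S_n = ∫_1^n 2 · x^25 · (log x)^4 dx + O(n^25 · (log n)^4). For the integral, the leading term of ∫_1^n x^25 (log x)^4 dx is n^26/26 · (log n)^4 (by repeated integration by parts; each step lowers the log-exponent and produces a relatively O(1/log n) correction). Hence S_n ~ n^26 · (log n)^4 / 13.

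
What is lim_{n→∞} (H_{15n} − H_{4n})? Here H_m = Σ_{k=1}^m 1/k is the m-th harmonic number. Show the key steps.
lim = ln(15/4)

Euler-Maclaurin gives H_m = ln m + γ + 1/(2m) + O(1/m^2). The γ and O(1/m) terms cancel in the difference:
  H_{15n} − H_{4n} = ln(15n) − ln(4n) + O(1/n) = ln(15/4) + O(1/n).
Hence the limit is ln(15/4).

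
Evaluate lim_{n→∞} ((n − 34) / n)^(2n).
lim = e^(−68)

Rewrite as (1 − 34/n)^(2n). By the standard limit (1 + x/n)^n → e^x, we have (1 − 34/n)^n → e^(−34), and raising to the 2nd power gives e^(−68).
More precisely, ln[(1 − 34/n)^(2n)] = 2n · ln(1 − 34/n) = 2n · (-34/n + O(1/n^2)) = -68 + O(1/n) → -68.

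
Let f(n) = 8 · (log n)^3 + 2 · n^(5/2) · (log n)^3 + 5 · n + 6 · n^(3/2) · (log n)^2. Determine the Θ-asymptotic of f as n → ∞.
f(n) ∈ Θ(n^(5/2) · (log n)^3)

Compare the terms by growth order. For large n, n^a · (log n)^b dominates n^a' · (log n)^b' iff a > a', or (a = a' and b > b'). Ranking the 4 terms shows the dominant one is 2 · n^(5/2) · (log n)^3. Hence f(n) ∈ Θ(n^(5/2) · (log n)^3).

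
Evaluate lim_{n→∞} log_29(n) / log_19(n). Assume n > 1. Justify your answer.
lim = ln(19) / ln(29) = log_29(19)

Change of base: log_29(n) = ln n / ln 29 and log_19(n) = ln n / ln 19. The ratio is (ln n / ln 29) · (ln 19 / ln n) = ln 19 / ln 29, a constant independent of n. So the limit is ln 19 / ln 29 = log_29(19).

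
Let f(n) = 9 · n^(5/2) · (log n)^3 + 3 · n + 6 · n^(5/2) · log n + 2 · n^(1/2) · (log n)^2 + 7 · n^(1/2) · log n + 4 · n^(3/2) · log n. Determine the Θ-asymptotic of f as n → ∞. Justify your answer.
f(n) ∈ Θ(n^(5/2) · (log n)^3)

Compare the terms by growth order. For large n, n^a · (log n)^b dominates n^a' · (log n)^b' iff a > a', or (a = a' and b > b'). Ranking the 6 terms shows the dominant one is 9 · n^(5/2) · (log n)^3. Hence f(n) ∈ Θ(n^(5/2) · (log n)^3).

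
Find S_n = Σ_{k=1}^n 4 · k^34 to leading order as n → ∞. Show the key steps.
S_n ~ 4 · n^35 / 35

By integral comparison (Euler-Maclaurin), Σ_{k=1}^n 4 · k^34 = 4 · ∫_0^n x^34 dx + O(n^34) = 4 · n^35/35 + O(n^34). (Equivalently, Faulhaber's formula gives the same leading term.)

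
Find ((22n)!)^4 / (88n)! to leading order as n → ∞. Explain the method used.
((22n)!)^4/(88n)! ~ ((2π·22n)^(3/2) / 2) · 4^(−4·22n)  →  0

Write N = 22n. Stirling: N! ~ sqrt(2π N)(N/e)^N and (4N)! ~ sqrt(2π·4N)·(4N/e)^(4N).
  (N!)^4/(4N)! ~ (2π N)^(4/2) (N/e)^(4N) / [sqrt(2π·4N) (4N/e)^(4N)]
     = (2π N)^(4/2) / sqrt(2π·4N) · (N/(4N))^(4N)
     = (2π N)^((4−1)/2) / 2 · 4^(−4N).
Since 4^4 > 1, the factor 4^(−4N) decays exponentially, so the ratio → 0. Substituting N = 22n gives the stated form.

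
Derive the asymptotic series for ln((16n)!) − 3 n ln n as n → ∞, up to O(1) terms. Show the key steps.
ln((16n)!) − 3 n ln n = 13 n ln n + 16(ln 16 − 1) n + (1/2) ln(2π·16n) + O(1/n)

Stirling: ln((16n)!) = 16n ln(16n) − 16n + (1/2) ln(2π·16n) + O(1/n).
Expand 16n ln(16n) = 16n (ln n + ln 16) = 16n ln n + 16n ln 16.
Subtract 3n ln n: leading term is (16 − 3) n ln n = 13 n ln n. The next term is 16n ln 16 − 16n = 16(ln 16 − 1) n. Then the (1/2) ln(2π·16n) correction.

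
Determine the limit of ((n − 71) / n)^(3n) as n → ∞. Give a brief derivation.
lim = e^(−213)

Rewrite as (1 − 71/n)^(3n). By the standard limit (1 + x/n)^n → e^x, we have (1 − 71/n)^n → e^(−71), and raising to the 3rd power gives e^(−213).
More precisely, ln[(1 − 71/n)^(3n)] = 3n · ln(1 − 71/n) = 3n · (-71/n + O(1/n^2)) = -213 + O(1/n) → -213.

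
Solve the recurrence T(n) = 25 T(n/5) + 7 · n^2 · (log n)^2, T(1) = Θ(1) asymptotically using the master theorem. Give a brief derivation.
T(n) = Θ(n^2 · (log n)^3)

Here log_5 25 = 2 and f(n) = 7 · n^2 · (log n)^2 = Θ(n^(log_5 25) · (log n)^2). This is the extended Case 2 of the master theorem (f matches the critical exponent up to log factors), giving T(n) = Θ(n^(log_5 25) · (log n)^(2+1)) = Θ(n^2 · (log n)^3).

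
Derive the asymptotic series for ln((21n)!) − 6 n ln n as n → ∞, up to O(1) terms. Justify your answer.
ln((21n)!) − 6 n ln n = 15 n ln n + 21(ln 21 − 1) n + (1/2) ln(2π·21n) + O(1/n)

Stirling: ln((21n)!) = 21n ln(21n) − 21n + (1/2) ln(2π·21n) + O(1/n).
Expand 21n ln(21n) = 21n (ln n + ln 21) = 21n ln n + 21n ln 21.
Subtract 6n ln n: leading term is (21 − 6) n ln n = 15 n ln n. The next term is 21n ln 21 − 21n = 21(ln 21 − 1) n. Then the (1/2) ln(2π·21n) correction.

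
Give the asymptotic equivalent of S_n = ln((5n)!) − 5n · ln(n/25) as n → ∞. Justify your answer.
S_n ~ 5n · (ln 125 − 1) + O(ln n)

Stirling: ln((5n)!) = 5n ln(5n) − 5n + O(ln n).
  S_n = 5n ln(5n) − 5n − 5n ln(n/25) + O(ln n)
      = 5n ln(5n) − 5n ln n + 5n ln 25 − 5n + O(ln n)
      = 5n ln 5 + 5n ln 25 − 5n + O(ln n)
      = 5n (ln 125 − 1) + O(ln n).
Numerically ln(125) − 1 ≈ 3.8283.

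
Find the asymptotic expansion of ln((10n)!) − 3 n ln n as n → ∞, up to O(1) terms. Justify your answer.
ln((10n)!) − 3 n ln n = 7 n ln n + 10(ln 10 − 1) n + (1/2) ln(2π·10n) + O(1/n)

Stirling: ln((10n)!) = 10n ln(10n) − 10n + (1/2) ln(2π·10n) + O(1/n).
Expand 10n ln(10n) = 10n (ln n + ln 10) = 10n ln n + 10n ln 10.
Subtract 3n ln n: leading term is (10 − 3) n ln n = 7 n ln n. The next term is 10n ln 10 − 10n = 10(ln 10 − 1) n. Then the (1/2) ln(2π·10n) correction.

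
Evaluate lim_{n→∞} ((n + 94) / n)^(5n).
lim = e^470

Rewrite as (1 + 94/n)^(5n). By the standard limit (1 + x/n)^n → e^x, we have (1 + 94/n)^n → e^94, and raising to the 5th power gives e^470.
More precisely, ln[(1 + 94/n)^(5n)] = 5n · ln(1 + 94/n) = 5n · (94/n + O(1/n^2)) = 470 + O(1/n) → 470.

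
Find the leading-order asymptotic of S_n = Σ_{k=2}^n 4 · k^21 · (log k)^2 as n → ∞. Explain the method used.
S_n ~ 2 · n^22 · (log n)^2 / 11

By integral comparison, S_n = ∫_1^n 4 · x^21 · (log x)^2 dx + O(n^21 · (log n)^2). For the integral, the leading term of ∫_1^n x^21 (log x)^2 dx is n^22/22 · (log n)^2 (by repeated integration by parts; each step lowers the log-exponent and produces a relatively O(1/log n) correction). Hence S_n ~ 2 · n^22 · (log n)^2 / 11.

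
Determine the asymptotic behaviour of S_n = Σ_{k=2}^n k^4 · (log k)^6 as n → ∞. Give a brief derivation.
S_n ~ n^5 · (log n)^6 / 5

By integral comparison, S_n = ∫_1^n x^4 · (log x)^6 dx + O(n^4 · (log n)^6). For the integral, the leading term of ∫_1^n x^4 (log x)^6 dx is n^5/5 · (log n)^6 (by repeated integration by parts; each step lowers the log-exponent and produces a relatively O(1/log n) correction). Hence S_n ~ n^5 · (log n)^6 / 5.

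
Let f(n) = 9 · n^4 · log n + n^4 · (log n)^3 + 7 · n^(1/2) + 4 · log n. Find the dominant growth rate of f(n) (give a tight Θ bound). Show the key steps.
f(n) ∈ Θ(n^4 · (log n)^3)

Compare the terms by growth order. For large n, n^a · (log n)^b dominates n^a' · (log n)^b' iff a > a', or (a = a' and b > b'). Ranking the 4 terms shows the dominant one is n^4 · (log n)^3. Hence f(n) ∈ Θ(n^4 · (log n)^3).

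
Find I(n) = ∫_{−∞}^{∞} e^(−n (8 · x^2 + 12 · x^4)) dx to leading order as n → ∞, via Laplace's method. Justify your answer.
I(n) ~ sqrt(π/(8n))

φ(x) = 8 · x^2 + 12 · x^4 has its unique global minimum at x* = 0 (since φ'(x) = 16x + 48x^3 = 0 only at x = 0 for real x with both coefficients positive, and φ → ∞ as |x| → ∞). At x* = 0, φ(0) = 0 and φ''(0) = 16. Laplace's method then gives
  I(n) ~ sqrt(2π / (n · φ''(0))) · e^(−n φ(0)) = sqrt(2π / (16n)) = sqrt(π/(8n)).
The 12 · x^4 term contributes only at subleading order (an O(1/n) relative correction).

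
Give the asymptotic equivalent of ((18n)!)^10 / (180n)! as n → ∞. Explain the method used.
((18n)!)^10/(180n)! ~ ((2π·18n)^(9/2) / sqrt(10)) · 10^(−10·18n)  →  0

Write N = 18n. Stirling: N! ~ sqrt(2π N)(N/e)^N and (10N)! ~ sqrt(2π·10N)·(10N/e)^(10N).
  (N!)^10/(10N)! ~ (2π N)^(10/2) (N/e)^(10N) / [sqrt(2π·10N) (10N/e)^(10N)]
     = (2π N)^(10/2) / sqrt(2π·10N) · (N/(10N))^(10N)
     = (2π N)^((10−1)/2) / sqrt(10) · 10^(−10N).
Since 10^10 > 1, the factor 10^(−10N) decays exponentially, so the ratio → 0. Substituting N = 18n gives the stated form.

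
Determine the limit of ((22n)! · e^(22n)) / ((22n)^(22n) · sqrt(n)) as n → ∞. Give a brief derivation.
lim = sqrt(2π·22)

Stirling: (22n)! ~ sqrt(2π·22n) · (22n/e)^(22n). Hence
  (22n)! · e^(22n) / (22n)^(22n) ~ sqrt(2π·22n).
Dividing by sqrt(n): sqrt(2π·22n) / sqrt(n) = sqrt(2π·22) · n^((1−1)/2), so the limit is sqrt(2π·22).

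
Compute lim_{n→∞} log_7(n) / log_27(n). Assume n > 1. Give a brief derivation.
lim = ln(27) / ln(7) = log_7(27)

Change of base: log_7(n) = ln n / ln 7 and log_27(n) = ln n / ln 27. The ratio is (ln n / ln 7) · (ln 27 / ln n) = ln 27 / ln 7, a constant independent of n. So the limit is ln 27 / ln 7 = log_7(27).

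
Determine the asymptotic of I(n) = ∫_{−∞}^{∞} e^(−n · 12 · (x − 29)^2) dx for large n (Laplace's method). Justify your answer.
I(n) = sqrt(π/(12n))

Here φ(x) = 12 · (x − 29)^2 has its unique minimum at x* = 29 with φ(x*) = 0 and φ''(x*) = 24. Laplace's method gives
  I(n) ~ e^(−n φ(x*)) · sqrt(2π / (n · φ''(x*))) = sqrt(2π / (24n)) = sqrt(π/(12n)).
This is exact: substituting u = (x − 29)·sqrt(12n) gives I(n) = (1/sqrt(12n)) ∫_{−∞}^{∞} e^(−u^2) du = sqrt(π/(12n)).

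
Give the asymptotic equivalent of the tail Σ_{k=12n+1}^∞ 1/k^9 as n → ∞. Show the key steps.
Σ_{k>12n} 1/k^9 ~ 1/(8 · (12n)^8)

Compare to the integral: ∫_{12n}^∞ x^(−9) dx = [−x^(−8)/8]_{12n}^∞ = 1/((9−1)·(12n)^8). Euler-Maclaurin then gives
  Σ_{k>12n} 1/k^9 = ∫_{12n}^∞ dx/x^9 − 1/(2·(12n)^9) + O(1/(12n)^10).
(Equivalently this is ζ(9) − Σ_{k≤12n} 1/k^9.)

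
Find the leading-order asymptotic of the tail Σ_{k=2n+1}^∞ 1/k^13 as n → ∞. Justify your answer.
Σ_{k>2n} 1/k^13 ~ 1/(12 · (2n)^12)

Compare to the integral: ∫_{2n}^∞ x^(−13) dx = [−x^(−12)/12]_{2n}^∞ = 1/((13−1)·(2n)^12). Euler-Maclaurin then gives
  Σ_{k>2n} 1/k^13 = ∫_{2n}^∞ dx/x^13 − 1/(2·(2n)^13) + O(1/(2n)^14).
(Equivalently this is ζ(13) − Σ_{k≤2n} 1/k^13.)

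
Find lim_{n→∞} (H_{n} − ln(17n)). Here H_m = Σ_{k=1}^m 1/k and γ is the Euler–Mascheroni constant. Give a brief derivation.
lim = −ln 17 + γ

By Euler-Maclaurin, H_m = ln m + γ + O(1/m). So
  H_{n} − ln(17n) = ln(n) + γ − ln(17n) + O(1/n)
                       = ln(1/17) + γ + O(1/n).
Hence the limit is ln(1/17) + γ.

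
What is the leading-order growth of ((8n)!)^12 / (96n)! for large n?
((8n)!)^12/(96n)! ~ ((2π·8n)^(11/2) / sqrt(12)) · 12^(−12·8n)  →  0

Write N = 8n. Stirling: N! ~ sqrt(2π N)(N/e)^N and (12N)! ~ sqrt(2π·12N)·(12N/e)^(12N).
  (N!)^12/(12N)! ~ (2π N)^(12/2) (N/e)^(12N) / [sqrt(2π·12N) (12N/e)^(12N)]
     = (2π N)^(12/2) / sqrt(2π·12N) · (N/(12N))^(12N)
     = (2π N)^((12−1)/2) / sqrt(12) · 12^(−12N).
Since 12^12 > 1, the factor 12^(−12N) decays exponentially, so the ratio → 0. Substituting N = 8n gives the stated form.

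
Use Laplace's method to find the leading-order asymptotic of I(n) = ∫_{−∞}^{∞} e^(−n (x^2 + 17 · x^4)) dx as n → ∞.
I(n) ~ sqrt(π/n)

φ(x) = x^2 + 17 · x^4 has its unique global minimum at x* = 0 (since φ'(x) = 2x + 68x^3 = 0 only at x = 0 for real x with both coefficients positive, and φ → ∞ as |x| → ∞). At x* = 0, φ(0) = 0 and φ''(0) = 2. Laplace's method then gives
  I(n) ~ sqrt(2π / (n · φ''(0))) · e^(−n φ(0)) = sqrt(2π / (2n)) = sqrt(π/n).
The 17 · x^4 term contributes only at subleading order (an O(1/n) relative correction).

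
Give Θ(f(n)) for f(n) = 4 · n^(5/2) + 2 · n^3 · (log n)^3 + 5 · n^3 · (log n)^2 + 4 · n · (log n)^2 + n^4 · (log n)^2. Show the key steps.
f(n) ∈ Θ(n^4 · (log n)^2)

Compare the terms by growth order. For large n, n^a · (log n)^b dominates n^a' · (log n)^b' iff a > a', or (a = a' and b > b'). Ranking the 5 terms shows the dominant one is n^4 · (log n)^2. Hence f(n) ∈ Θ(n^4 · (log n)^2).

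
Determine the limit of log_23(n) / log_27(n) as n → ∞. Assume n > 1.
lim = ln(27) / ln(23) = log_23(27)

Change of base: log_23(n) = ln n / ln 23 and log_27(n) = ln n / ln 27. The ratio is (ln n / ln 23) · (ln 27 / ln n) = ln 27 / ln 23, a constant independent of n. So the limit is ln 27 / ln 23 = log_23(27).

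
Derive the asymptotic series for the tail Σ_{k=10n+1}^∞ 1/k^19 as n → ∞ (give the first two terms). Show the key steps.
Σ_{k>10n} 1/k^19 = 1/(18 · (10n)^18) − 1/(2 · (10n)^19) + O(1/(10n)^20)

Compare to the integral: ∫_{10n}^∞ x^(−19) dx = [−x^(−18)/18]_{10n}^∞ = 1/((19−1)·(10n)^18). The Euler-Maclaurin correction adds −f(10n)/2 = −1/(2·(10n)^19). Euler-Maclaurin then gives
  Σ_{k>10n} 1/k^19 = ∫_{10n}^∞ dx/x^19 − 1/(2·(10n)^19) + O(1/(10n)^20).
(Equivalently this is ζ(19) − Σ_{k≤10n} 1/k^19.)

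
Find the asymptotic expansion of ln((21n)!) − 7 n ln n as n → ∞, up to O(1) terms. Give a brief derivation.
ln((21n)!) − 7 n ln n = 14 n ln n + 21(ln 21 − 1) n + (1/2) ln(2π·21n) + O(1/n)

Stirling: ln((21n)!) = 21n ln(21n) − 21n + (1/2) ln(2π·21n) + O(1/n).
Expand 21n ln(21n) = 21n (ln n + ln 21) = 21n ln n + 21n ln 21.
Subtract 7n ln n: leading term is (21 − 7) n ln n = 14 n ln n. The next term is 21n ln 21 − 21n = 21(ln 21 − 1) n. Then the (1/2) ln(2π·21n) correction.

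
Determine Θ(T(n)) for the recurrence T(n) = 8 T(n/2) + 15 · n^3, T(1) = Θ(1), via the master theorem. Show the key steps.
T(n) = Θ(n^3 log n)

log_2 8 = 3, and f(n) = 15 · n^3 = Θ(n^(log_2 8)). This is Case 2 of the master theorem: T(n) = Θ(f(n) · log n) = Θ(n^3 log n).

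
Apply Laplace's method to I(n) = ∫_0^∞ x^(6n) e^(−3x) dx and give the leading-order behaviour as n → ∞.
I(n) ~ (sqrt(2π·6n) / 3) · (6n/(3e))^(6n)

Write the integrand as exp(6n ln x − 3x) and set f(x) = 6n ln x − 3x. Then f'(x) = 6n/x − 3 = 0 at x* = 6n/3, and f''(x*) = −6n/x*^2 = −3^2/(6n). Laplace's method (interior maximum) gives
  I(n) ~ e^(f(x*)) · sqrt(2π / |f''(x*)|)
        = exp(6n ln(6n/3) − 6n) · sqrt(2π · 6n / 3^2)
        = (6n/3)^(6n) e^(−6n) · sqrt(2π·6n) / 3
        = (sqrt(2π·6n) / 3) · (6n/(3e))^(6n).
This matches Γ(6n+1)/3^(6n+1) with Stirling applied to Γ.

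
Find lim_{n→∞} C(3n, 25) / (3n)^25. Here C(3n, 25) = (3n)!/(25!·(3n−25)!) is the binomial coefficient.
lim = 1/25! = 1/15511210043330985984000000

With N = 3n → ∞: C(N, 25) / N^25 = [N(N−1)…(N−24)] / (25! · N^25) = (1/25!) · 1 · (1 − 1/(3n)) · … · (1 − 24/(3n)). Each factor → 1 as N → ∞, so the limit is 1/25! = 1/15511210043330985984000000.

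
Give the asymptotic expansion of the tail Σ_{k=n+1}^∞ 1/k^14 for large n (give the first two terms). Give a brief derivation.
Σ_{k>n} 1/k^14 = 1/(13 · n^13) − 1/(2 · n^14) + O(1/n^15)

Compare to the integral: ∫_{n}^∞ x^(−14) dx = [−x^(−13)/13]_{n}^∞ = 1/((14−1)·n^13). The Euler-Maclaurin correction adds −f(n)/2 = −1/(2·n^14). Euler-Maclaurin then gives
  Σ_{k>n} 1/k^14 = ∫_{n}^∞ dx/x^14 − 1/(2·n^14) + O(1/n^15).
(Equivalently this is ζ(14) − Σ_{k≤n} 1/k^14.)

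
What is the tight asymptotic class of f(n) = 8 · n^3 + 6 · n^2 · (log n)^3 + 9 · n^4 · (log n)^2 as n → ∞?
f(n) ∈ Θ(n^4 · (log n)^2)

Compare the terms by growth order. For large n, n^a · (log n)^b dominates n^a' · (log n)^b' iff a > a', or (a = a' and b > b'). Ranking the 3 terms shows the dominant one is 9 · n^4 · (log n)^2. Hence f(n) ∈ Θ(n^4 · (log n)^2).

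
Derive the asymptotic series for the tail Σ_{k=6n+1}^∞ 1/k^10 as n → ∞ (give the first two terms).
Σ_{k>6n} 1/k^10 = 1/(9 · (6n)^9) − 1/(2 · (6n)^10) + O(1/(6n)^11)

Compare to the integral: ∫_{6n}^∞ x^(−10) dx = [−x^(−9)/9]_{6n}^∞ = 1/((10−1)·(6n)^9). The Euler-Maclaurin correction adds −f(6n)/2 = −1/(2·(6n)^10). Euler-Maclaurin then gives
  Σ_{k>6n} 1/k^10 = ∫_{6n}^∞ dx/x^10 − 1/(2·(6n)^10) + O(1/(6n)^11).
(Equivalently this is ζ(10) − Σ_{k≤6n} 1/k^10.)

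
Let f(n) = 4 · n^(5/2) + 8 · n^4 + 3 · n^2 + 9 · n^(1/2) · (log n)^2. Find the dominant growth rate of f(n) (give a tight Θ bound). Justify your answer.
f(n) ∈ Θ(n^4)

Compare the terms by growth order. For large n, n^a · (log n)^b dominates n^a' · (log n)^b' iff a > a', or (a = a' and b > b'). Ranking the 4 terms shows the dominant one is 8 · n^4. Hence f(n) ∈ Θ(n^4).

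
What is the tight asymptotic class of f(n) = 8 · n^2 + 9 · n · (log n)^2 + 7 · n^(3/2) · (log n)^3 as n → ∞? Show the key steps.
f(n) ∈ Θ(n^2)

Compare the terms by growth order. For large n, n^a · (log n)^b dominates n^a' · (log n)^b' iff a > a', or (a = a' and b > b'). Ranking the 3 terms shows the dominant one is 8 · n^2. Hence f(n) ∈ Θ(n^2).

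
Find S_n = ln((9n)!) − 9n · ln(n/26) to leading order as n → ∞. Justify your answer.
S_n ~ 9n · (ln 234 − 1) + O(ln n)

Stirling: ln((9n)!) = 9n ln(9n) − 9n + O(ln n).
  S_n = 9n ln(9n) − 9n − 9n ln(n/26) + O(ln n)
      = 9n ln(9n) − 9n ln n + 9n ln 26 − 9n + O(ln n)
      = 9n ln 9 + 9n ln 26 − 9n + O(ln n)
      = 9n (ln 234 − 1) + O(ln n).
Numerically ln(234) − 1 ≈ 4.4553.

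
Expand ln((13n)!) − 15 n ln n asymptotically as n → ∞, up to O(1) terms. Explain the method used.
ln((13n)!) − 15 n ln n = −2 n ln n + 13(ln 13 − 1) n + (1/2) ln(2π·13n) + O(1/n)

Stirling: ln((13n)!) = 13n ln(13n) − 13n + (1/2) ln(2π·13n) + O(1/n).
Expand 13n ln(13n) = 13n (ln n + ln 13) = 13n ln n + 13n ln 13.
Subtract 15n ln n: leading term is (13 − 15) n ln n = −2 n ln n. The next term is 13n ln 13 − 13n = 13(ln 13 − 1) n. Then the (1/2) ln(2π·13n) correction.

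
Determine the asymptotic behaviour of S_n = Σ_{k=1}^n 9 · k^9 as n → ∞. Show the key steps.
S_n ~ 9 · n^10 / 10

By integral comparison (Euler-Maclaurin), Σ_{k=1}^n 9 · k^9 = 9 · ∫_0^n x^9 dx + O(n^9) = 9 · n^10/10 + O(n^9). (Equivalently, Faulhaber's formula gives the same leading term.)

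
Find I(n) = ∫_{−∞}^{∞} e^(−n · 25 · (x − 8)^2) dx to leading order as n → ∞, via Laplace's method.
I(n) = sqrt(π/(25n))

Here φ(x) = 25 · (x − 8)^2 has its unique minimum at x* = 8 with φ(x*) = 0 and φ''(x*) = 50. Laplace's method gives
  I(n) ~ e^(−n φ(x*)) · sqrt(2π / (n · φ''(x*))) = sqrt(2π / (50n)) = sqrt(π/(25n)).
This is exact: substituting u = (x − 8)·sqrt(25n) gives I(n) = (1/sqrt(25n)) ∫_{−∞}^{∞} e^(−u^2) du = sqrt(π/(25n)).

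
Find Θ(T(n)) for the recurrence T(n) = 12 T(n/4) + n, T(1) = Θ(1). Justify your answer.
T(n) = Θ(n^(log_4 12))

Master theorem: compare f(n) = n to n^(log_4 12) where log_4 12 ≈ 1.792. Since 1 < log_4 12, we have f(n) = O(n^(log_4 12 − ε)) for some ε > 0 — Case 1. Hence T(n) = Θ(n^(log_4 12)).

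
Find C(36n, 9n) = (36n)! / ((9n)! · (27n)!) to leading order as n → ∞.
C(36n, 9n) ~ (256/27)^(9n) · sqrt(2/(3π·9n))

Write N = 9n. Apply Stirling to each factorial:
  (4N)! ~ sqrt(2π·4N) · (4N/e)^(4N),
  N! ~ sqrt(2π N) · (N/e)^N,
  (3N)! ~ sqrt(2π·3N) · (3N/e)^(3N).
The exponential factors combine to (4N)^(4N) / (N^N · (3N)^(3N)) = 4^(4N)/3^(3N) = (4^4/3^3)^N = (256/27)^N.
The square-root prefactors combine to sqrt(2π·4N) / (sqrt(2π N)·sqrt(2π·3N)) = sqrt(4 / (2π·3·N)) = sqrt(2/(3π·9n)).
Substituting N = 9n: C(36n, 9n) ~ (256/27)^(9n) · sqrt(2/(3π·9n)).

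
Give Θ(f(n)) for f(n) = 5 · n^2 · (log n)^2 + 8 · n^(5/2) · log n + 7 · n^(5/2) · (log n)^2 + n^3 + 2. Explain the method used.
f(n) ∈ Θ(n^3)

Compare the terms by growth order. For large n, n^a · (log n)^b dominates n^a' · (log n)^b' iff a > a', or (a = a' and b > b'). Ranking the 5 terms shows the dominant one is n^3. Hence f(n) ∈ Θ(n^3).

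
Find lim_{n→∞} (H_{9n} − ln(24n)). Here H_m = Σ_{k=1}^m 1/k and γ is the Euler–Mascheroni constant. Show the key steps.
lim = ln(3/8) + γ

By Euler-Maclaurin, H_m = ln m + γ + O(1/m). So
  H_{9n} − ln(24n) = ln(9n) + γ − ln(24n) + O(1/n)
                       = ln(9/24) + γ + O(1/n).
Hence the limit is ln(9/24) + γ (= ln(3/8)).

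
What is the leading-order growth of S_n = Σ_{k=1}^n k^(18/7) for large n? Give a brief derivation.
S_n ~ (7/25) · n^(25/7)

Integral comparison: Σ_{k=1}^n k^(18/7) = ∫_0^n x^(18/7) dx + O(n^(18/7)). The integral is n^(1 + 18/7) / (1 + 18/7) = n^((18+7)/7) / ((18+7)/7) = (7/25) · n^(25/7).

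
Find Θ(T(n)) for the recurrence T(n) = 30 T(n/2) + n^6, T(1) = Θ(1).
T(n) = Θ(n^6)

log_2 30 ≈ 4.907. f(n) = n^6 dominates n^(log_2 30) since 6 > 4.907, and the regularity condition a·f(n/b) = 30·(n/2)^6 = (30/64)·n^6 ≤ c·f(n) holds with c = 30/64 ≈ 0.469 < 1. So this is Case 3: T(n) = Θ(f(n)) = Θ(n^6).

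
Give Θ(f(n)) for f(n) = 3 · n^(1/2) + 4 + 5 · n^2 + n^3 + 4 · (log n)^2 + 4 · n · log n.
f(n) ∈ Θ(n^3)

Compare the terms by growth order. For large n, n^a · (log n)^b dominates n^a' · (log n)^b' iff a > a', or (a = a' and b > b'). Ranking the 6 terms shows the dominant one is n^3. Hence f(n) ∈ Θ(n^3).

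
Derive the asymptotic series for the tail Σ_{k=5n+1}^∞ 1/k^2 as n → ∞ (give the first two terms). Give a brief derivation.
Σ_{k>5n} 1/k^2 = 1/(1 · (5n)) − 1/(2 · (5n)^2) + O(1/(5n)^3)

Compare to the integral: ∫_{5n}^∞ x^(−2) dx = [−x^(−1)/1]_{5n}^∞ = 1/((2−1)·(5n)). The Euler-Maclaurin correction adds −f(5n)/2 = −1/(2·(5n)^2). Euler-Maclaurin then gives
  Σ_{k>5n} 1/k^2 = ∫_{5n}^∞ dx/x^2 − 1/(2·(5n)^2) + O(1/(5n)^3).
(Equivalently this is ζ(2) − Σ_{k≤5n} 1/k^2.)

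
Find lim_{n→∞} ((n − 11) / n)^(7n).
lim = e^(−77)

Rewrite as (1 − 11/n)^(7n). By the standard limit (1 + x/n)^n → e^x, we have (1 − 11/n)^n → e^(−11), and raising to the 7th power gives e^(−77).
More precisely, ln[(1 − 11/n)^(7n)] = 7n · ln(1 − 11/n) = 7n · (-11/n + O(1/n^2)) = -77 + O(1/n) → -77.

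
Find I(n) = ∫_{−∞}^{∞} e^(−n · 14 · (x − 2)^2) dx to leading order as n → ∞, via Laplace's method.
I(n) = sqrt(π/(14n))

Here φ(x) = 14 · (x − 2)^2 has its unique minimum at x* = 2 with φ(x*) = 0 and φ''(x*) = 28. Laplace's method gives
  I(n) ~ e^(−n φ(x*)) · sqrt(2π / (n · φ''(x*))) = sqrt(2π / (28n)) = sqrt(π/(14n)).
This is exact: substituting u = (x − 2)·sqrt(14n) gives I(n) = (1/sqrt(14n)) ∫_{−∞}^{∞} e^(−u^2) du = sqrt(π/(14n)).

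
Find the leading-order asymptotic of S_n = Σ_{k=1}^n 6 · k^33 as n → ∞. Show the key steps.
S_n ~ 3 · n^34 / 17

By integral comparison (Euler-Maclaurin), Σ_{k=1}^n 6 · k^33 = 6 · ∫_0^n x^33 dx + O(n^33) = 6 · n^34/34 = 3 · n^34 / 17 + O(n^33). (Equivalently, Faulhaber's formula gives the same leading term.)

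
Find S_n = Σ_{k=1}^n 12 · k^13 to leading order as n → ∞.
S_n ~ 6 · n^14 / 7

By integral comparison (Euler-Maclaurin), Σ_{k=1}^n 12 · k^13 = 12 · ∫_0^n x^13 dx + O(n^13) = 12 · n^14/14 = 6 · n^14 / 7 + O(n^13). (Equivalently, Faulhaber's formula gives the same leading term.)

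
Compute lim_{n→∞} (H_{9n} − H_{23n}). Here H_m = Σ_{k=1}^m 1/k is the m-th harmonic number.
lim = ln(9/23)

Euler-Maclaurin gives H_m = ln m + γ + 1/(2m) + O(1/m^2). The γ and O(1/m) terms cancel in the difference:
  H_{9n} − H_{23n} = ln(9n) − ln(23n) + O(1/n) = ln(9/23) + O(1/n).
Hence the limit is ln(9/23).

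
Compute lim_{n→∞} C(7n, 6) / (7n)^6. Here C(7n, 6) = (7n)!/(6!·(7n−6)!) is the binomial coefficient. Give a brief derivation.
lim = 1/6! = 1/720

With N = 7n → ∞: C(N, 6) / N^6 = [N(N−1)…(N−5)] / (6! · N^6) = (1/6!) · 1 · (1 − 1/(7n)) · … · (1 − 5/(7n)). Each factor → 1 as N → ∞, so the limit is 1/6! = 1/720.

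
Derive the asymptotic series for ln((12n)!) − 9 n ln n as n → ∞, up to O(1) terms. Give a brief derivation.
ln((12n)!) − 9 n ln n = 3 n ln n + 12(ln 12 − 1) n + (1/2) ln(2π·12n) + O(1/n)

Stirling: ln((12n)!) = 12n ln(12n) − 12n + (1/2) ln(2π·12n) + O(1/n).
Expand 12n ln(12n) = 12n (ln n + ln 12) = 12n ln n + 12n ln 12.
Subtract 9n ln n: leading term is (12 − 9) n ln n = 3 n ln n. The next term is 12n ln 12 − 12n = 12(ln 12 − 1) n. Then the (1/2) ln(2π·12n) correction.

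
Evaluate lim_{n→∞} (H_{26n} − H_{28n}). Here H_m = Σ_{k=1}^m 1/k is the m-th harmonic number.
lim = ln(26/28) = ln(13/14)

Euler-Maclaurin gives H_m = ln m + γ + 1/(2m) + O(1/m^2). The γ and O(1/m) terms cancel in the difference:
  H_{26n} − H_{28n} = ln(26n) − ln(28n) + O(1/n) = ln(26/28) + O(1/n).
Hence the limit is ln(26/28) = ln(13/14).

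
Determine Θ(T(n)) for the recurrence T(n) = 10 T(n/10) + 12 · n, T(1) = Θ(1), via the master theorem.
T(n) = Θ(n log n)

log_10 10 = 1, and f(n) = 12 · n = Θ(n^(log_10 10)). This is Case 2 of the master theorem: T(n) = Θ(f(n) · log n) = Θ(n log n).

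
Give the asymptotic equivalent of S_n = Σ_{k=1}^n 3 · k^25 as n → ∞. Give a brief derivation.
S_n ~ 3 · n^26 / 26

By integral comparison (Euler-Maclaurin), Σ_{k=1}^n 3 · k^25 = 3 · ∫_0^n x^25 dx + O(n^25) = 3 · n^26/26 + O(n^25). (Equivalently, Faulhaber's formula gives the same leading term.)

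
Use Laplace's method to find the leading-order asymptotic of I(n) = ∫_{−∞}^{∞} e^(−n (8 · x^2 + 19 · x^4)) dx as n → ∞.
I(n) ~ sqrt(π/(8n))

φ(x) = 8 · x^2 + 19 · x^4 has its unique global minimum at x* = 0 (since φ'(x) = 16x + 76x^3 = 0 only at x = 0 for real x with both coefficients positive, and φ → ∞ as |x| → ∞). At x* = 0, φ(0) = 0 and φ''(0) = 16. Laplace's method then gives
  I(n) ~ sqrt(2π / (n · φ''(0))) · e^(−n φ(0)) = sqrt(2π / (16n)) = sqrt(π/(8n)).
The 19 · x^4 term contributes only at subleading order (an O(1/n) relative correction).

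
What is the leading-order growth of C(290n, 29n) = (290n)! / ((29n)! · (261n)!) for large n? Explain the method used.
C(290n, 29n) ~ (10000000000/387420489)^(29n) · sqrt(5/(9π·29n))

Write N = 29n. Apply Stirling to each factorial:
  (10N)! ~ sqrt(2π·10N) · (10N/e)^(10N),
  N! ~ sqrt(2π N) · (N/e)^N,
  (9N)! ~ sqrt(2π·9N) · (9N/e)^(9N).
The exponential factors combine to (10N)^(10N) / (N^N · (9N)^(9N)) = 10^(10N)/9^(9N) = (10^10/9^9)^N = (10000000000/387420489)^N.
The square-root prefactors combine to sqrt(2π·10N) / (sqrt(2π N)·sqrt(2π·9N)) = sqrt(10 / (2π·9·N)) = sqrt(5/(9π·29n)).
Substituting N = 29n: C(290n, 29n) ~ (10000000000/387420489)^(29n) · sqrt(5/(9π·29n)).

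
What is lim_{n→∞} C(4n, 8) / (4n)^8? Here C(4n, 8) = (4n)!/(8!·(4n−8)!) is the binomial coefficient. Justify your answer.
lim = 1/8! = 1/40320

With N = 4n → ∞: C(N, 8) / N^8 = [N(N−1)…(N−7)] / (8! · N^8) = (1/8!) · 1 · (1 − 1/(4n)) · … · (1 − 7/(4n)). Each factor → 1 as N → ∞, so the limit is 1/8! = 1/40320.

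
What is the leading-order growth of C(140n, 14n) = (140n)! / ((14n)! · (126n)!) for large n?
C(140n, 14n) ~ (10000000000/387420489)^(14n) · sqrt(5/(9π·14n))

Write N = 14n. Apply Stirling to each factorial:
  (10N)! ~ sqrt(2π·10N) · (10N/e)^(10N),
  N! ~ sqrt(2π N) · (N/e)^N,
  (9N)! ~ sqrt(2π·9N) · (9N/e)^(9N).
The exponential factors combine to (10N)^(10N) / (N^N · (9N)^(9N)) = 10^(10N)/9^(9N) = (10^10/9^9)^N = (10000000000/387420489)^N.
The square-root prefactors combine to sqrt(2π·10N) / (sqrt(2π N)·sqrt(2π·9N)) = sqrt(10 / (2π·9·N)) = sqrt(5/(9π·14n)).
Substituting N = 14n: C(140n, 14n) ~ (10000000000/387420489)^(14n) · sqrt(5/(9π·14n)).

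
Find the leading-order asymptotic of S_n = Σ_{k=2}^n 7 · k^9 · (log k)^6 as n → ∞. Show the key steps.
S_n ~ 7 · n^10 · (log n)^6 / 10

By integral comparison, S_n = ∫_1^n 7 · x^9 · (log x)^6 dx + O(n^9 · (log n)^6). For the integral, the leading term of ∫_1^n x^9 (log x)^6 dx is n^10/10 · (log n)^6 (by repeated integration by parts; each step lowers the log-exponent and produces a relatively O(1/log n) correction). Hence S_n ~ 7 · n^10 · (log n)^6 / 10.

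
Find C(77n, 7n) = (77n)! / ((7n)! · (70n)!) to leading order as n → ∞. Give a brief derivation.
C(77n, 7n) ~ (285311670611/10000000000)^(7n) · sqrt(11/(20π·7n))

Write N = 7n. Apply Stirling to each factorial:
  (11N)! ~ sqrt(2π·11N) · (11N/e)^(11N),
  N! ~ sqrt(2π N) · (N/e)^N,
  (10N)! ~ sqrt(2π·10N) · (10N/e)^(10N).
The exponential factors combine to (11N)^(11N) / (N^N · (10N)^(10N)) = 11^(11N)/10^(10N) = (11^11/10^10)^N = (285311670611/10000000000)^N.
The square-root prefactors combine to sqrt(2π·11N) / (sqrt(2π N)·sqrt(2π·10N)) = sqrt(11 / (2π·10·N)) = sqrt(11/(20π·7n)).
Substituting N = 7n: C(77n, 7n) ~ (285311670611/10000000000)^(7n) · sqrt(11/(20π·7n)).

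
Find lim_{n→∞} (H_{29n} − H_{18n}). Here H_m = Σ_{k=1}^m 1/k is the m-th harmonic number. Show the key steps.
lim = ln(29/18)

Euler-Maclaurin gives H_m = ln m + γ + 1/(2m) + O(1/m^2). The γ and O(1/m) terms cancel in the difference:
  H_{29n} − H_{18n} = ln(29n) − ln(18n) + O(1/n) = ln(29/18) + O(1/n).
Hence the limit is ln(29/18).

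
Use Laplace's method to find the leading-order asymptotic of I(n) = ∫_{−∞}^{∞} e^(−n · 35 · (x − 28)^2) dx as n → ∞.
I(n) = sqrt(π/(35n))

Here φ(x) = 35 · (x − 28)^2 has its unique minimum at x* = 28 with φ(x*) = 0 and φ''(x*) = 70. Laplace's method gives
  I(n) ~ e^(−n φ(x*)) · sqrt(2π / (n · φ''(x*))) = sqrt(2π / (70n)) = sqrt(π/(35n)).
This is exact: substituting u = (x − 28)·sqrt(35n) gives I(n) = (1/sqrt(35n)) ∫_{−∞}^{∞} e^(−u^2) du = sqrt(π/(35n)).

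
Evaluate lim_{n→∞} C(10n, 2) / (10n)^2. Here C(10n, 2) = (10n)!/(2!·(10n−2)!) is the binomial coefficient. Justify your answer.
lim = 1/2! = 1/2

With N = 10n → ∞: C(N, 2) / N^2 = [N(N−1)…(N−1)] / (2! · N^2) = (1/2!) · 1 · (1 − 1/(10n)). Each factor → 1 as N → ∞, so the limit is 1/2! = 1/2.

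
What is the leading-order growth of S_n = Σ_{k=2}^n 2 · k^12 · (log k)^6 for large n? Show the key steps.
S_n ~ 2 · n^13 · (log n)^6 / 13

By integral comparison, S_n = ∫_1^n 2 · x^12 · (log x)^6 dx + O(n^12 · (log n)^6). For the integral, the leading term of ∫_1^n x^12 (log x)^6 dx is n^13/13 · (log n)^6 (by repeated integration by parts; each step lowers the log-exponent and produces a relatively O(1/log n) correction). Hence S_n ~ 2 · n^13 · (log n)^6 / 13.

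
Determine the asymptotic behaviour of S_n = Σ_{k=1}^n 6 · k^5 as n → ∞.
S_n ~ n^6

By integral comparison (Euler-Maclaurin), Σ_{k=1}^n 6 · k^5 = 6 · ∫_0^n x^5 dx + O(n^5) = 6 · n^6/6 = n^6 + O(n^5). (Equivalently, Faulhaber's formula gives the same leading term.)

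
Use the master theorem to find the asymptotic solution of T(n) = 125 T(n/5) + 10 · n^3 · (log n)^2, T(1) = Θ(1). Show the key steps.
T(n) = Θ(n^3 · (log n)^3)

Here log_5 125 = 3 and f(n) = 10 · n^3 · (log n)^2 = Θ(n^(log_5 125) · (log n)^2). This is the extended Case 2 of the master theorem (f matches the critical exponent up to log factors), giving T(n) = Θ(n^(log_5 125) · (log n)^(2+1)) = Θ(n^3 · (log n)^3).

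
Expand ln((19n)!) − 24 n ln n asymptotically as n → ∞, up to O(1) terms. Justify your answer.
ln((19n)!) − 24 n ln n = −5 n ln n + 19(ln 19 − 1) n + (1/2) ln(2π·19n) + O(1/n)

Stirling: ln((19n)!) = 19n ln(19n) − 19n + (1/2) ln(2π·19n) + O(1/n).
Expand 19n ln(19n) = 19n (ln n + ln 19) = 19n ln n + 19n ln 19.
Subtract 24n ln n: leading term is (19 − 24) n ln n = −5 n ln n. The next term is 19n ln 19 − 19n = 19(ln 19 − 1) n. Then the (1/2) ln(2π·19n) correction.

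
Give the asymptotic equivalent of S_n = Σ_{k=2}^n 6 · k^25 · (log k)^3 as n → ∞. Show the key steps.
S_n ~ 3 · n^26 · (log n)^3 / 13

By integral comparison, S_n = ∫_1^n 6 · x^25 · (log x)^3 dx + O(n^25 · (log n)^3). For the integral, the leading term of ∫_1^n x^25 (log x)^3 dx is n^26/26 · (log n)^3 (by repeated integration by parts; each step lowers the log-exponent and produces a relatively O(1/log n) correction). Hence S_n ~ 3 · n^26 · (log n)^3 / 13.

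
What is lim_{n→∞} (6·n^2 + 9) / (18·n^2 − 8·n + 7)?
lim = 6/18 = 1/3

For large n the leading n^2 terms dominate both numerator and denominator. Dividing top and bottom by n^2, every other term tends to 0, leaving 6/18 = 1/3.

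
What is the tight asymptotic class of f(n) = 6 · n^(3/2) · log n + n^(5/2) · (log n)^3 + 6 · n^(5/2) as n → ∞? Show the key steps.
f(n) ∈ Θ(n^(5/2) · (log n)^3)

Compare the terms by growth order. For large n, n^a · (log n)^b dominates n^a' · (log n)^b' iff a > a', or (a = a' and b > b'). Ranking the 3 terms shows the dominant one is n^(5/2) · (log n)^3. Hence f(n) ∈ Θ(n^(5/2) · (log n)^3).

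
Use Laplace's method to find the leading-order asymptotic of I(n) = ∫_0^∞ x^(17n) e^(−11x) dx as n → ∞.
I(n) ~ (sqrt(2π·17n) / 11) · (17n/(11e))^(17n)

Write the integrand as exp(17n ln x − 11x) and set f(x) = 17n ln x − 11x. Then f'(x) = 17n/x − 11 = 0 at x* = 17n/11, and f''(x*) = −17n/x*^2 = −11^2/(17n). Laplace's method (interior maximum) gives
  I(n) ~ e^(f(x*)) · sqrt(2π / |f''(x*)|)
        = exp(17n ln(17n/11) − 17n) · sqrt(2π · 17n / 11^2)
        = (17n/11)^(17n) e^(−17n) · sqrt(2π·17n) / 11
        = (sqrt(2π·17n) / 11) · (17n/(11e))^(17n).
This matches Γ(17n+1)/11^(17n+1) with Stirling applied to Γ.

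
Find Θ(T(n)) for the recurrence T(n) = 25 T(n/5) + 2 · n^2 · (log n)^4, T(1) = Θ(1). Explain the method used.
T(n) = Θ(n^2 · (log n)^5)

Here log_5 25 = 2 and f(n) = 2 · n^2 · (log n)^4 = Θ(n^(log_5 25) · (log n)^4). This is the extended Case 2 of the master theorem (f matches the critical exponent up to log factors), giving T(n) = Θ(n^(log_5 25) · (log n)^(4+1)) = Θ(n^2 · (log n)^5).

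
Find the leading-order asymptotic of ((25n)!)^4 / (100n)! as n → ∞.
((25n)!)^4/(100n)! ~ ((2π·25n)^(3/2) / 2) · 4^(−4·25n)  →  0

Write N = 25n. Stirling: N! ~ sqrt(2π N)(N/e)^N and (4N)! ~ sqrt(2π·4N)·(4N/e)^(4N).
  (N!)^4/(4N)! ~ (2π N)^(4/2) (N/e)^(4N) / [sqrt(2π·4N) (4N/e)^(4N)]
     = (2π N)^(4/2) / sqrt(2π·4N) · (N/(4N))^(4N)
     = (2π N)^((4−1)/2) / 2 · 4^(−4N).
Since 4^4 > 1, the factor 4^(−4N) decays exponentially, so the ratio → 0. Substituting N = 25n gives the stated form.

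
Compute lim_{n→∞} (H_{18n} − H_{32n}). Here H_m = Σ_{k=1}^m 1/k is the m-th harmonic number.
lim = ln(18/32) = ln(9/16)

Euler-Maclaurin gives H_m = ln m + γ + 1/(2m) + O(1/m^2). The γ and O(1/m) terms cancel in the difference:
  H_{18n} − H_{32n} = ln(18n) − ln(32n) + O(1/n) = ln(18/32) + O(1/n).
Hence the limit is ln(18/32) = ln(9/16).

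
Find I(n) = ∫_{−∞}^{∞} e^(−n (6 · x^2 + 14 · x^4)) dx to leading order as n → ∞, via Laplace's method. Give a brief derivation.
I(n) ~ sqrt(π/(6n))

φ(x) = 6 · x^2 + 14 · x^4 has its unique global minimum at x* = 0 (since φ'(x) = 12x + 56x^3 = 0 only at x = 0 for real x with both coefficients positive, and φ → ∞ as |x| → ∞). At x* = 0, φ(0) = 0 and φ''(0) = 12. Laplace's method then gives
  I(n) ~ sqrt(2π / (n · φ''(0))) · e^(−n φ(0)) = sqrt(2π / (12n)) = sqrt(π/(6n)).
The 14 · x^4 term contributes only at subleading order (an O(1/n) relative correction).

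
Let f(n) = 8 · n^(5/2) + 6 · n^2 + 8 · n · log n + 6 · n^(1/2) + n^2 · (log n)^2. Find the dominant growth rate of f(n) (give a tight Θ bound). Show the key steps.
f(n) ∈ Θ(n^(5/2))

Compare the terms by growth order. For large n, n^a · (log n)^b dominates n^a' · (log n)^b' iff a > a', or (a = a' and b > b'). Ranking the 5 terms shows the dominant one is 8 · n^(5/2). Hence f(n) ∈ Θ(n^(5/2)).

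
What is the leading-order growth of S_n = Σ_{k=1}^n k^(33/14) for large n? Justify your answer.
S_n ~ (14/47) · n^(47/14)

Integral comparison: Σ_{k=1}^n k^(33/14) = ∫_0^n x^(33/14) dx + O(n^(33/14)). The integral is n^(1 + 33/14) / (1 + 33/14) = n^((33+14)/14) / ((33+14)/14) = (14/47) · n^(47/14).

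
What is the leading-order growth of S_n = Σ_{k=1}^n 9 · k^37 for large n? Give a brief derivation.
S_n ~ 9 · n^38 / 38

By integral comparison (Euler-Maclaurin), Σ_{k=1}^n 9 · k^37 = 9 · ∫_0^n x^37 dx + O(n^37) = 9 · n^38/38 + O(n^37). (Equivalently, Faulhaber's formula gives the same leading term.)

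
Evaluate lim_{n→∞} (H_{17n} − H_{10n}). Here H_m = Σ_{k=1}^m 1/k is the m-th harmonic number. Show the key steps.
lim = ln(17/10)

Euler-Maclaurin gives H_m = ln m + γ + 1/(2m) + O(1/m^2). The γ and O(1/m) terms cancel in the difference:
  H_{17n} − H_{10n} = ln(17n) − ln(10n) + O(1/n) = ln(17/10) + O(1/n).
Hence the limit is ln(17/10).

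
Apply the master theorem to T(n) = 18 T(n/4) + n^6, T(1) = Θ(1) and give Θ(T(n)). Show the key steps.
T(n) = Θ(n^6)

log_4 18 ≈ 2.085. f(n) = n^6 dominates n^(log_4 18) since 6 > 2.085, and the regularity condition a·f(n/b) = 18·(n/4)^6 = (18/4096)·n^6 ≤ c·f(n) holds with c = 18/4096 ≈ 0.00439 < 1. So this is Case 3: T(n) = Θ(f(n)) = Θ(n^6).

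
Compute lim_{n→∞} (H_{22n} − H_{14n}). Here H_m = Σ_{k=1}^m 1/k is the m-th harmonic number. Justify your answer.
lim = ln(22/14) = ln(11/7)

Euler-Maclaurin gives H_m = ln m + γ + 1/(2m) + O(1/m^2). The γ and O(1/m) terms cancel in the difference:
  H_{22n} − H_{14n} = ln(22n) − ln(14n) + O(1/n) = ln(22/14) + O(1/n).
Hence the limit is ln(22/14) = ln(11/7).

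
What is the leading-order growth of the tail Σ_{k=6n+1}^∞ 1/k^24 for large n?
Σ_{k>6n} 1/k^24 ~ 1/(23 · (6n)^23)

Compare to the integral: ∫_{6n}^∞ x^(−24) dx = [−x^(−23)/23]_{6n}^∞ = 1/((24−1)·(6n)^23). Euler-Maclaurin then gives
  Σ_{k>6n} 1/k^24 = ∫_{6n}^∞ dx/x^24 − 1/(2·(6n)^24) + O(1/(6n)^25).
(Equivalently this is ζ(24) − Σ_{k≤6n} 1/k^24.)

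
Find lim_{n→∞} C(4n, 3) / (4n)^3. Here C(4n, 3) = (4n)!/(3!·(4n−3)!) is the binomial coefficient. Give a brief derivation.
lim = 1/3! = 1/6

With N = 4n → ∞: C(N, 3) / N^3 = [N(N−1)…(N−2)] / (3! · N^3) = (1/3!) · 1 · (1 − 1/(4n)) · (1 − 2/(4n)). Each factor → 1 as N → ∞, so the limit is 1/3! = 1/6.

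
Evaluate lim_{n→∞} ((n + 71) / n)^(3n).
lim = e^213

Rewrite as (1 + 71/n)^(3n). By the standard limit (1 + x/n)^n → e^x, we have (1 + 71/n)^n → e^71, and raising to the 3rd power gives e^213.
More precisely, ln[(1 + 71/n)^(3n)] = 3n · ln(1 + 71/n) = 3n · (71/n + O(1/n^2)) = 213 + O(1/n) → 213.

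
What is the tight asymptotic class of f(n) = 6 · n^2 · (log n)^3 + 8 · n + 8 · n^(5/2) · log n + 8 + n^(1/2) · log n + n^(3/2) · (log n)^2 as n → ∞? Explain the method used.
f(n) ∈ Θ(n^(5/2) · log n)

Compare the terms by growth order. For large n, n^a · (log n)^b dominates n^a' · (log n)^b' iff a > a', or (a = a' and b > b'). Ranking the 6 terms shows the dominant one is 8 · n^(5/2) · log n. Hence f(n) ∈ Θ(n^(5/2) · log n).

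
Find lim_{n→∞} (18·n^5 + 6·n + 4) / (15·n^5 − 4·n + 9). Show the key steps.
lim = 18/15 = 6/5

For large n the leading n^5 terms dominate both numerator and denominator. Dividing top and bottom by n^5, every other term tends to 0, leaving 18/15 = 6/5.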